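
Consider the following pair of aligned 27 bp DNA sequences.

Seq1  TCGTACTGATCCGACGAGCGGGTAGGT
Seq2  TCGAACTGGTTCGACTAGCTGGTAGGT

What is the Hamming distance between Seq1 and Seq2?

Mismatches occur at site 4 (T↔A), site 9 (A↔G), site 11 (C↔T), site 16 (G↔T), site 20 (G↔T).
That gives 5 mismatches out of 27 aligned sites, so the Hamming distance is 5.

5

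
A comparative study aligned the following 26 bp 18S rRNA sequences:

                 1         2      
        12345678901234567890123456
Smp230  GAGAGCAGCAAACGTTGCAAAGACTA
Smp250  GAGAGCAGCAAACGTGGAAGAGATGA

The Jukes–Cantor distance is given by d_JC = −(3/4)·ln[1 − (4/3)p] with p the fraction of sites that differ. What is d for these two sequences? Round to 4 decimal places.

The sequences differ at positions 16 (T/G), 18 (C/A), 20 (A/G), 24 (C/T), 25 (T/G).
p = 5/26 = 0.192308.
d = −0.75 · ln(1 − (4/3)·0.192308) = −0.75 · ln(0.743589) = −0.75 · (-0.296267) = 0.2222.

0.2222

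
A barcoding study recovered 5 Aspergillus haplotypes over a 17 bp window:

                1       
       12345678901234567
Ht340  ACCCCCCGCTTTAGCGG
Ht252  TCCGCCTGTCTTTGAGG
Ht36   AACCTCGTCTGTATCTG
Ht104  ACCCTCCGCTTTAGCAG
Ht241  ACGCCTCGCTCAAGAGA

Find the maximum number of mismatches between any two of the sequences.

Pairwise Hamming distances:
  Ht340 vs Ht252: 7
  Ht340 vs Ht36: 7
  Ht340 vs Ht104: 2
  Ht340 vs Ht241: 6
  Ht252 vs Ht36: 13
  Ht252 vs Ht104: 9
  Ht252 vs Ht241: 11
  Ht36 vs Ht104: 6
  Ht36 vs Ht241: 12
  Ht104 vs Ht241: 8
The largest is 13, between Ht252 and Ht36.

13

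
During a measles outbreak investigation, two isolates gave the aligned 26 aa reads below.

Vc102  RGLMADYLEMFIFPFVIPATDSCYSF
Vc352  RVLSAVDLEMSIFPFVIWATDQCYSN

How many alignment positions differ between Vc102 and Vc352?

Differing sites — 2:G/V; 4:M/S; 6:D/V; 7:Y/D; 11:F/S; 18:P/W; 22:S/Q; 26:F/N.
That gives 8 mismatches out of 26 aligned sites, so the Hamming distance is 8.

8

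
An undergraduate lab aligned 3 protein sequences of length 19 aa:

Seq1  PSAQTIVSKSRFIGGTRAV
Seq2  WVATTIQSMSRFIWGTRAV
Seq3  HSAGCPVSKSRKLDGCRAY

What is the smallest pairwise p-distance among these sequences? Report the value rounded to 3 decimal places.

Pairwise Hamming distances:
  Seq1 vs Seq2: 6
  Seq1 vs Seq3: 9
  Seq2 vs Seq3: 12
The smallest is 6 mismatches, between Seq1 and Seq2; p = 6/19 = 0.316.

0.316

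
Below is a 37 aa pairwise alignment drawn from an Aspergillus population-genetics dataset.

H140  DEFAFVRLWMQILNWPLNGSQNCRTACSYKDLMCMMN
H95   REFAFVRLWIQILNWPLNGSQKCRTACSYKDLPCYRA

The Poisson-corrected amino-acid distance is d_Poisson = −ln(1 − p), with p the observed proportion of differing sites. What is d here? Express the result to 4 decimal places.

Differing sites — 1:D/R; 10:M/I; 22:N/K; 33:M/P; 35:M/Y; 36:M/R; 37:N/A.
p = 7/37 = 0.189189.
d = −ln(1 − 0.189189) = −ln(0.810811) = 0.2097.

0.2097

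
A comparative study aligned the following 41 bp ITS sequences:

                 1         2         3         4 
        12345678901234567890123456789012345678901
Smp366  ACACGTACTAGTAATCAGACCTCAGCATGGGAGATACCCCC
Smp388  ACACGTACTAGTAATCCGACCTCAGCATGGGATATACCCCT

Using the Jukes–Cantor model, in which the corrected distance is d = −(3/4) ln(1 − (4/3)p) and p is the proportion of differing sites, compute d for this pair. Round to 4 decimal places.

0.0770

Mismatches occur at site 17 (A↔C), site 33 (G↔T), site 41 (C↔T).
p = 3/41 = 0.073171.
d = −0.75 · ln(1 − (4/3)·0.073171) = −0.75 · ln(0.902439) = −0.75 · (-0.102654) = 0.0770.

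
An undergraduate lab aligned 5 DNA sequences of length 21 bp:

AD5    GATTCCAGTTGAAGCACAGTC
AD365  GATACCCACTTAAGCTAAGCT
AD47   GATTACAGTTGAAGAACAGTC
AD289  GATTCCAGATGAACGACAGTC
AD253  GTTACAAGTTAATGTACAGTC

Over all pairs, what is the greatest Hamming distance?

Pairwise Hamming distances:
  AD5 vs AD365: 9
  AD5 vs AD47: 2
  AD5 vs AD289: 3
  AD5 vs AD253: 6
  AD365 vs AD47: 11
  AD365 vs AD289: 11
  AD365 vs AD253: 12
  AD47 vs AD289: 4
  AD47 vs AD253: 7
  AD289 vs AD253: 8
The largest is 12, between AD365 and AD253.

12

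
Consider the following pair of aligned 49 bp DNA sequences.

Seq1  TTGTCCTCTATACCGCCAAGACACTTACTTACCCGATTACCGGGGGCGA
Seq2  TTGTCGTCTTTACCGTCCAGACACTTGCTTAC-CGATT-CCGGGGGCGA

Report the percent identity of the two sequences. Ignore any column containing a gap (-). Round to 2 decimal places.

89.36%

Excluding the 2 gap columns leaves 47 comparable sites.
The sequences differ at positions 6 (C/G), 10 (A/T), 16 (C/T), 18 (A/C), 27 (A/G).
42 of the 47 comparable sites match, so the percent identity is 42/47 × 100 = 89.36%.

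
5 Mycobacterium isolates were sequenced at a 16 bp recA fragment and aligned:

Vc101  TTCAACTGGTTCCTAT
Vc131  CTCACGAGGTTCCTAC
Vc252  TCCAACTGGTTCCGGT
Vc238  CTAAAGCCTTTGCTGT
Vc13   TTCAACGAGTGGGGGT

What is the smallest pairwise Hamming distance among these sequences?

3

Pairwise Hamming distances:
  Vc101 vs Vc131: 5
  Vc101 vs Vc252: 3
  Vc101 vs Vc238: 8
  Vc101 vs Vc13: 7
  Vc131 vs Vc252: 8
  Vc131 vs Vc238: 8
  Vc131 vs Vc13: 11
  Vc252 vs Vc238: 9
  Vc252 vs Vc13: 6
  Vc238 vs Vc13: 9
The smallest is 3, between Vc101 and Vc252.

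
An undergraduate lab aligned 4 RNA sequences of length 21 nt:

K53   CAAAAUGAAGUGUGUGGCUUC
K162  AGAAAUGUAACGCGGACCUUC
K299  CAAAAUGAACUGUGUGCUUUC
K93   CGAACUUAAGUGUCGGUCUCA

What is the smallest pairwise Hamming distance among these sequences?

3

Pairwise Hamming distances:
  K53 vs K162: 9
  K53 vs K299: 3
  K53 vs K93: 8
  K162 vs K299: 9
  K162 vs K93: 12
  K299 vs K93: 10
The smallest is 3, between K53 and K299.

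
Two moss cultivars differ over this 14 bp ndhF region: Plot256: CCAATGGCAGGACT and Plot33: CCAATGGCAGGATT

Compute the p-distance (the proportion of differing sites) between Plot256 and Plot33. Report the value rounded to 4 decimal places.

0.0714

A single mismatch occurs at site 13 (C/T).
There are 1 differences over 14 sites, so p = 1/14 = 0.0714.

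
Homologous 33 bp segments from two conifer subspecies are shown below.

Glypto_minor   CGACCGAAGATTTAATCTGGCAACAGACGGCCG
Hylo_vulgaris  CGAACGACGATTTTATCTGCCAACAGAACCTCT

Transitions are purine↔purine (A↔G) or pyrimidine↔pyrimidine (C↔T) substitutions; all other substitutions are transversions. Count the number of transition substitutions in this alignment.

Differing sites — 4:C/A (Tv); 8:A/C (Tv); 14:A/T (Tv); 20:G/C (Tv); 28:C/A (Tv); 29:G/C (Tv); 30:G/C (Tv); 31:C/T (Ti); 33:G/T (Tv).
Of the 9 differences, 1 transition and 8 transversions, so the answer is 1.

1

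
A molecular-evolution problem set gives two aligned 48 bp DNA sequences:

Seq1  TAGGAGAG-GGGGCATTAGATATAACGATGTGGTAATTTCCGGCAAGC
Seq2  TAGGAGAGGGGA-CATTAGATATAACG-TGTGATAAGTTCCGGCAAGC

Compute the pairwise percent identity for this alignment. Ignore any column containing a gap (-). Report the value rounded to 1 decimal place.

Excluding the 3 gap columns leaves 45 comparable sites.
The sequences differ at positions 12 (G/A), 33 (G/A), 37 (T/G).
42 of the 45 comparable sites match, so the percent identity is 42/45 × 100 = 93.3%.

93.3%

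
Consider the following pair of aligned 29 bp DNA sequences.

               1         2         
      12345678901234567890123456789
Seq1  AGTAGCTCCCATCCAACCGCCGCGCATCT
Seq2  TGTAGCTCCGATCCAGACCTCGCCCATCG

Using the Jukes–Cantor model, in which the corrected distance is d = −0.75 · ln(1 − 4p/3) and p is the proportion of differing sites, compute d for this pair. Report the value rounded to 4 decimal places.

0.3439

The sequences differ at positions 1 (A/T), 10 (C/G), 16 (A/G), 17 (C/A), 19 (G/C), 20 (C/T), 24 (G/C), 29 (T/G).
p = 8/29 = 0.275862.
d = −0.75 · ln(1 − (4/3)·0.275862) = −0.75 · ln(0.632184) = −0.75 · (-0.458575) = 0.3439.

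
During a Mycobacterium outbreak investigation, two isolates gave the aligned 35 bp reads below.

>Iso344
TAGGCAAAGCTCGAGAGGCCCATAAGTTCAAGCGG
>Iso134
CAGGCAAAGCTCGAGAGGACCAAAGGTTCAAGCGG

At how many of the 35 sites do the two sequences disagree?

The sequences differ at positions 1 (T/C), 19 (C/A), 23 (T/A), 25 (A/G).
That gives 4 mismatches out of 35 aligned sites, so the Hamming distance is 4.

4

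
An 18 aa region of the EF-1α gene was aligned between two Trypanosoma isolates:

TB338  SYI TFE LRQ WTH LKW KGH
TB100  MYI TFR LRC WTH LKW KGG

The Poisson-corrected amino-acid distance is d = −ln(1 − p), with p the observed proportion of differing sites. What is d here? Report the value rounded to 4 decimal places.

The sequences differ at positions 1 (S/M), 6 (E/R), 9 (Q/C), 18 (H/G).
p = 4/18 = 0.222222.
d = −ln(1 − 0.222222) = −ln(0.777778) = 0.2513.

0.2513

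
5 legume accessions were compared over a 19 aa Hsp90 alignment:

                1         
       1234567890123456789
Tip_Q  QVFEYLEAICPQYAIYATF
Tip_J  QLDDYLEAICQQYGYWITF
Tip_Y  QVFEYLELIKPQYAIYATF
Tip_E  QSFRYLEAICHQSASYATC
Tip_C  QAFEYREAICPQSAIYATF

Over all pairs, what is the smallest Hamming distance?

2

Pairwise Hamming distances:
  Tip_Q vs Tip_J: 8
  Tip_Q vs Tip_Y: 2
  Tip_Q vs Tip_E: 6
  Tip_Q vs Tip_C: 3
  Tip_J vs Tip_Y: 10
  Tip_J vs Tip_E: 10
  Tip_J vs Tip_C: 10
  Tip_Y vs Tip_E: 8
  Tip_Y vs Tip_C: 5
  Tip_E vs Tip_C: 6
The smallest is 2, between Tip_Q and Tip_Y.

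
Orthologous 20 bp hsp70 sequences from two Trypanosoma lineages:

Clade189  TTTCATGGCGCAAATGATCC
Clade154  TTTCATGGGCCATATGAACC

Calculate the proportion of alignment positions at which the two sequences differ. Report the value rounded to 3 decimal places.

0.200

Mismatches occur at site 9 (C→G), site 10 (G→C), site 13 (A→T), site 18 (T→A).
There are 4 differences over 20 sites, so p = 4/20 = 0.200.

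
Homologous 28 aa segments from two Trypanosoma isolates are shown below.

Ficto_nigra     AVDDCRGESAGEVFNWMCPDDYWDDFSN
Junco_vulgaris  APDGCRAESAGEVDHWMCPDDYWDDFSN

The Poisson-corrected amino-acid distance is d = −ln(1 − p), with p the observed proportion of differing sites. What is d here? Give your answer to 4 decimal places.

The sequences differ at positions 2 (V/P), 4 (D/G), 7 (G/A), 14 (F/D), 15 (N/H).
p = 5/28 = 0.178571.
d = −ln(1 − 0.178571) = −ln(0.821429) = 0.1967.

0.1967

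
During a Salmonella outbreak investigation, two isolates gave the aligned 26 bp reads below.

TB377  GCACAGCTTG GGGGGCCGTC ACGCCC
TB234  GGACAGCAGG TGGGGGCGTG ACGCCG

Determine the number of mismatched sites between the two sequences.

7

The sequences differ at positions 2 (C/G), 8 (T/A), 9 (T/G), 11 (G/T), 16 (C/G), 20 (C/G), 26 (C/G).
That gives 7 mismatches out of 26 aligned sites, so the Hamming distance is 7.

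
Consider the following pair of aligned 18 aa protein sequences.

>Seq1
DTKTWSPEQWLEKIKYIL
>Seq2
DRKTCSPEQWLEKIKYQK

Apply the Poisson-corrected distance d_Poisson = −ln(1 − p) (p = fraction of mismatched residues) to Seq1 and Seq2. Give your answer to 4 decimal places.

The sequences differ at positions 2 (T/R), 5 (W/C), 17 (I/Q), 18 (L/K).
p = 4/18 = 0.222222.
d = −ln(1 − 0.222222) = −ln(0.777778) = 0.2513.

0.2513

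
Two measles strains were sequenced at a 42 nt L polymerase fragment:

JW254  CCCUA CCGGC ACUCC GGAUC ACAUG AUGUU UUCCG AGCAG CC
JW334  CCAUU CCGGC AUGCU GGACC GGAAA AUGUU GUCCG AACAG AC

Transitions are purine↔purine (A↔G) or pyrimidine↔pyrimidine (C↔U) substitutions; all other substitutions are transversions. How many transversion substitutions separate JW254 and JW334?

7

The sequences differ at positions 3 (C/A, transversion), 5 (A/U, transversion), 12 (C/U, transition), 13 (U/G, transversion), 15 (C/U, transition), 19 (U/C, transition), 21 (A/G, transition), 22 (C/G, transversion), 24 (U/A, transversion), 25 (G/A, transition), 31 (U/G, transversion), 37 (G/A, transition), 41 (C/A, transversion).
Of the 13 differences, 6 transitions and 7 transversions, so the answer is 7.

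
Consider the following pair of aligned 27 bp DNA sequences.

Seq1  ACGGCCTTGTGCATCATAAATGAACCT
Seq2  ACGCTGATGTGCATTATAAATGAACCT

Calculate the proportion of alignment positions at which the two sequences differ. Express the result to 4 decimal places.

0.1852

Differing sites — 4:G/C; 5:C/T; 6:C/G; 7:T/A; 15:C/T.
There are 5 differences over 27 sites, so p = 5/27 = 0.1852.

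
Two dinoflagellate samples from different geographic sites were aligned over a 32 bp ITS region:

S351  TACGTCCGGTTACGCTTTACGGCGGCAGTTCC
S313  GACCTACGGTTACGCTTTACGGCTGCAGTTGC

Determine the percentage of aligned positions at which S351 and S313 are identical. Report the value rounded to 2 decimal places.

The sequences differ at positions 1 (T/G), 4 (G/C), 6 (C/A), 24 (G/T), 31 (C/G).
27 of the 32 sites match, so the percent identity is 27/32 × 100 = 84.38%.

84.38%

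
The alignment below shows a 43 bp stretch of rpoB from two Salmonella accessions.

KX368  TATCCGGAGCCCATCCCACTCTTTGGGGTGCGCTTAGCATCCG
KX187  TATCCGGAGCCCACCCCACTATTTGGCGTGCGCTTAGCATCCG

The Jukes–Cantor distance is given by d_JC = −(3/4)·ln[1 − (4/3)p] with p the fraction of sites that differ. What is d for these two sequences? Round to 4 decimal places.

0.0732

Differing sites — 14:T/C; 21:C/A; 27:G/C.
p = 3/43 = 0.069767.
d = −0.75 · ln(1 − (4/3)·0.069767) = −0.75 · ln(0.906977) = −0.75 · (-0.097638) = 0.0732.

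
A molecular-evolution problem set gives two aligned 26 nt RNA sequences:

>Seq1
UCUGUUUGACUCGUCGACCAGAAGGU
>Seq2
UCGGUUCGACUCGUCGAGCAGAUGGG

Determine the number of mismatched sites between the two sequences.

5

The sequences differ at positions 3 (U/G), 7 (U/C), 18 (C/G), 23 (A/U), 26 (U/G).
That gives 5 mismatches out of 26 aligned sites, so the Hamming distance is 5.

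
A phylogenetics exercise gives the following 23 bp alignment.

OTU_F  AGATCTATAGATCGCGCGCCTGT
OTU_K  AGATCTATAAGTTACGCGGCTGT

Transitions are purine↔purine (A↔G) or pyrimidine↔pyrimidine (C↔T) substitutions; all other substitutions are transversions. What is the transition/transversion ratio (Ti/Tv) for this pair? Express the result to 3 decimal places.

Differing sites — 10:G/A (Ti); 11:A/G (Ti); 13:C/T (Ti); 14:G/A (Ti); 19:C/G (Tv).
Of the 5 differences, 4 transitions and 1 transversion, so Ti/Tv = 4/1 = 4.000.

4.000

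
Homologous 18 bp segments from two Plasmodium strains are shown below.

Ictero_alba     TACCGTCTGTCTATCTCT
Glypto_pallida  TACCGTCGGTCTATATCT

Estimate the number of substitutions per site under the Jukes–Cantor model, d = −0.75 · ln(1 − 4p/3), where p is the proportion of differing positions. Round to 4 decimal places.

Mismatches occur at site 8 (T↔G), site 15 (C↔A).
p = 2/18 = 0.111111.
d = −0.75 · ln(1 − (4/3)·0.111111) = −0.75 · ln(0.851852) = −0.75 · (-0.160342) = 0.1203.

0.1203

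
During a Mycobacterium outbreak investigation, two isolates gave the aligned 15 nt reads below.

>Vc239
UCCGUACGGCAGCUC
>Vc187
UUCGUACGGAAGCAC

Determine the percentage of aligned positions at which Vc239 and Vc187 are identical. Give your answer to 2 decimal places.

80.00%

Differing sites — 2:C/U; 10:C/A; 14:U/A.
12 of the 15 sites match, so the percent identity is 12/15 × 100 = 80.00%.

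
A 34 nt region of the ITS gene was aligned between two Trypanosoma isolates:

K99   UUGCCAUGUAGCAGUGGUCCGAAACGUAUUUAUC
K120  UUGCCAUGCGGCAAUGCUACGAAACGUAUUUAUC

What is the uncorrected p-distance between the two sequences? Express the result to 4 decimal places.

0.1471

Differing sites — 9:U/C; 10:A/G; 14:G/A; 17:G/C; 19:C/A.
There are 5 differences over 34 sites, so p = 5/34 = 0.1471.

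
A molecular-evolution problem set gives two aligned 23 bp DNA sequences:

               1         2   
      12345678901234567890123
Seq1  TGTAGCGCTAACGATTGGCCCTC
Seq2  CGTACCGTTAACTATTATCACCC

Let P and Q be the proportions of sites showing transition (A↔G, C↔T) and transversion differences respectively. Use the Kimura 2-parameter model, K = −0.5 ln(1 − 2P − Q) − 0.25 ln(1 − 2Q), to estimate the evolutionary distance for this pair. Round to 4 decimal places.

Mismatches occur at site 1 (T/C, transition), site 5 (G/C, transversion), site 8 (C/T, transition), site 13 (G/T, transversion), site 17 (G/A, transition), site 18 (G/T, transversion), site 20 (C/A, transversion), site 22 (T/C, transition).
Of the 8 differences, 4 transitions and 4 transversions over 23 sites: P = 4/23 = 0.173913, Q = 4/23 = 0.173913.
d = −0.5·ln(0.478261) − 0.25·ln(0.652174) = −0.5·(-0.737599) − 0.25·(-0.427444) = 0.4757.

0.4757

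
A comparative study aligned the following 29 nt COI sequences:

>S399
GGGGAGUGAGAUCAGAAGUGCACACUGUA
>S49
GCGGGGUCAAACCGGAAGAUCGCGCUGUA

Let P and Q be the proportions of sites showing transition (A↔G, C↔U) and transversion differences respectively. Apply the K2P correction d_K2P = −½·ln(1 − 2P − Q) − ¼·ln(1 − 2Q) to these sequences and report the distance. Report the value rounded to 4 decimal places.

0.4819

The sequences differ at positions 2 (G/C, transversion), 5 (A/G, transition), 8 (G/C, transversion), 10 (G/A, transition), 12 (U/C, transition), 14 (A/G, transition), 19 (U/A, transversion), 20 (G/U, transversion), 22 (A/G, transition), 24 (A/G, transition).
Of the 10 differences, 6 transitions and 4 transversions over 29 sites: P = 6/29 = 0.206897, Q = 4/29 = 0.137931.
d = −0.5·ln(0.448275) − 0.25·ln(0.724138) = −0.5·(-0.802348) − 0.25·(-0.322773) = 0.4819.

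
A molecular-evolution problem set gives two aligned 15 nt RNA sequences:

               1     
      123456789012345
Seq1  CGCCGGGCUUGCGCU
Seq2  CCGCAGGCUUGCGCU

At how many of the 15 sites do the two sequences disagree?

3

The sequences differ at positions 2 (G/C), 3 (C/G), 5 (G/A).
That gives 3 mismatches out of 15 aligned sites, so the Hamming distance is 3.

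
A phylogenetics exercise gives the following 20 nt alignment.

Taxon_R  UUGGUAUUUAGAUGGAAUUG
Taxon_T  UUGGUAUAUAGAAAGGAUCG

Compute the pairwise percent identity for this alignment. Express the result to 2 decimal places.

75.00%

Differing sites — 8:U/A; 13:U/A; 14:G/A; 16:A/G; 19:U/C.
15 of the 20 sites match, so the percent identity is 15/20 × 100 = 75.00%.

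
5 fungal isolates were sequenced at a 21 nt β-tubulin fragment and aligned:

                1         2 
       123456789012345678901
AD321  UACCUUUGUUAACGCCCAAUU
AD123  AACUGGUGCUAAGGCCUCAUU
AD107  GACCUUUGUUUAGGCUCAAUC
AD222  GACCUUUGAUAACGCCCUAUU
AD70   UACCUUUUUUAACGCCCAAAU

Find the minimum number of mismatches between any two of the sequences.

2

Pairwise Hamming distances:
  AD321 vs AD123: 8
  AD321 vs AD107: 5
  AD321 vs AD222: 3
  AD321 vs AD70: 2
  AD123 vs AD107: 10
  AD123 vs AD222: 8
  AD123 vs AD70: 10
  AD107 vs AD222: 6
  AD107 vs AD70: 7
  AD222 vs AD70: 5
The smallest is 2, between AD321 and AD70.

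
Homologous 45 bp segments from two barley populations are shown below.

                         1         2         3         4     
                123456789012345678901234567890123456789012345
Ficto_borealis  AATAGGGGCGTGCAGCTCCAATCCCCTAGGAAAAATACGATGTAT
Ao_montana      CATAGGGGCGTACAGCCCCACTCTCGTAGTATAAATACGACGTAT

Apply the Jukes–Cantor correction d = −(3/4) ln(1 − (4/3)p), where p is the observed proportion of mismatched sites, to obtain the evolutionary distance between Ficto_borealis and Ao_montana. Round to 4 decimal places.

Differing sites — 1:A/C; 12:G/A; 17:T/C; 21:A/C; 24:C/T; 26:C/G; 30:G/T; 32:A/T; 41:T/C.
p = 9/45 = 0.200000.
d = −0.75 · ln(1 − (4/3)·0.200000) = −0.75 · ln(0.733333) = −0.75 · (-0.310155) = 0.2326.

0.2326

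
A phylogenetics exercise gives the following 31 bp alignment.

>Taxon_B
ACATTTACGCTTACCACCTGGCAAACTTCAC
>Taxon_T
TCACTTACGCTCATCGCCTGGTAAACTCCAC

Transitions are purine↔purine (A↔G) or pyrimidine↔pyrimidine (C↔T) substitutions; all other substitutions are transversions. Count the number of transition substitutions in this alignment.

6

The sequences differ at positions 1 (A/T, transversion), 4 (T/C, transition), 12 (T/C, transition), 14 (C/T, transition), 16 (A/G, transition), 22 (C/T, transition), 28 (T/C, transition).
Of the 7 differences, 6 transitions and 1 transversion, so the answer is 6.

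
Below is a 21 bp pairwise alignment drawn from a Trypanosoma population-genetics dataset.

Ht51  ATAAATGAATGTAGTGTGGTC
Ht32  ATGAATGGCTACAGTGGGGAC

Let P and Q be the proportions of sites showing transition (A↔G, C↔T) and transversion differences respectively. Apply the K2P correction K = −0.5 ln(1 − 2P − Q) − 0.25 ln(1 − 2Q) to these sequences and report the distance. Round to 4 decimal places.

0.4551

Mismatches occur at site 3 (A/G, transition), site 8 (A/G, transition), site 9 (A/C, transversion), site 11 (G/A, transition), site 12 (T/C, transition), site 17 (T/G, transversion), site 20 (T/A, transversion).
Of the 7 differences, 4 transitions and 3 transversions over 21 sites: P = 4/21 = 0.190476, Q = 3/21 = 0.142857.
d = −0.5·ln(0.476191) − 0.25·ln(0.714286) = −0.5·(-0.741936) − 0.25·(-0.336472) = 0.4551.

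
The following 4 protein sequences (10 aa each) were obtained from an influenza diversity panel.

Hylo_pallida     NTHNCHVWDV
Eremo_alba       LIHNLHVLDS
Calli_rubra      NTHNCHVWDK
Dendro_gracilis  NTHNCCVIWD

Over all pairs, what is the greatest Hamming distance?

7

Pairwise Hamming distances:
  Hylo_pallida vs Eremo_alba: 5
  Hylo_pallida vs Calli_rubra: 1
  Hylo_pallida vs Dendro_gracilis: 4
  Eremo_alba vs Calli_rubra: 5
  Eremo_alba vs Dendro_gracilis: 7
  Calli_rubra vs Dendro_gracilis: 4
The largest is 7, between Eremo_alba and Dendro_gracilis.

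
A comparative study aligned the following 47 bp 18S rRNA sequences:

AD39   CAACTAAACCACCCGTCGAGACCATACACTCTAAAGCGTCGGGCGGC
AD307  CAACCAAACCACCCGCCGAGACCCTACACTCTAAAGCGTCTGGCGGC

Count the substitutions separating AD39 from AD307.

4

Differing sites — 5:T/C; 16:T/C; 24:A/C; 41:G/T.
That gives 4 mismatches out of 47 aligned sites, so the Hamming distance is 4.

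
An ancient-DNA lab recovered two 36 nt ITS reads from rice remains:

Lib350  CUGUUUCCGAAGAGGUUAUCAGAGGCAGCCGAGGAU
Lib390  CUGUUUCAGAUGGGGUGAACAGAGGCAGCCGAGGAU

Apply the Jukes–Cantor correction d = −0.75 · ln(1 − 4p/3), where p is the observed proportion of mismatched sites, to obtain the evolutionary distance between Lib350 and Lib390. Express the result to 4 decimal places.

0.1536

Differing sites — 8:C/A; 11:A/U; 13:A/G; 17:U/G; 19:U/A.
p = 5/36 = 0.138889.
d = −0.75 · ln(1 − (4/3)·0.138889) = −0.75 · ln(0.814815) = −0.75 · (-0.204794) = 0.1536.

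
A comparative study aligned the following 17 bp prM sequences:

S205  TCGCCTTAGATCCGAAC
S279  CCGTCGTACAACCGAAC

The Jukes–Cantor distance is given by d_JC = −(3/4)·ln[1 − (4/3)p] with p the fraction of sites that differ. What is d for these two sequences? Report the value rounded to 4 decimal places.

The sequences differ at positions 1 (T/C), 4 (C/T), 6 (T/G), 9 (G/C), 11 (T/A).
p = 5/17 = 0.294118.
d = −0.75 · ln(1 − (4/3)·0.294118) = −0.75 · ln(0.607843) = −0.75 · (-0.497839) = 0.3734.

0.3734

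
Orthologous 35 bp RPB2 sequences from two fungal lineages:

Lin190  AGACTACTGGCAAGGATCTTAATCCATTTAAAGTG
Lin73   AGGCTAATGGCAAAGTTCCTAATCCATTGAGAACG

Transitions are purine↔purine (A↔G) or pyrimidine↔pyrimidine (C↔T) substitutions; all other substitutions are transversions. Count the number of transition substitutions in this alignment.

The sequences differ at positions 3 (A/G, transition), 7 (C/A, transversion), 14 (G/A, transition), 16 (A/T, transversion), 19 (T/C, transition), 29 (T/G, transversion), 31 (A/G, transition), 33 (G/A, transition), 34 (T/C, transition).
Of the 9 differences, 6 transitions and 3 transversions, so the answer is 6.

6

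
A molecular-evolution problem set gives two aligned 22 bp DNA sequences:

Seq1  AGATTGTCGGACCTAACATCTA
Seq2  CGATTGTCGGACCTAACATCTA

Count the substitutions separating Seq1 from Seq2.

1

A single mismatch occurs at site 1 (A→C).
That gives 1 mismatch out of 22 aligned sites, so the Hamming distance is 1.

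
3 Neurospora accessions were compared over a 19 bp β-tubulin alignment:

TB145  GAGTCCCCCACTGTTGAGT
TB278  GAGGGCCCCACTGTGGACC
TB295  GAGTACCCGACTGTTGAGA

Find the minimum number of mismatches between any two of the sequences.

Pairwise Hamming distances:
  TB145 vs TB278: 5
  TB145 vs TB295: 3
  TB278 vs TB295: 6
The smallest is 3, between TB145 and TB295.

3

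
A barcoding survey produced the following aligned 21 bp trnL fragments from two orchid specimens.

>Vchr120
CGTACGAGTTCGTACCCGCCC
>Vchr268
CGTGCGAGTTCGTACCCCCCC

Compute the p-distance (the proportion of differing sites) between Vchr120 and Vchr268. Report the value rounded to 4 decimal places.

Mismatches occur at site 4 (A→G), site 18 (G→C).
There are 2 differences over 21 sites, so p = 2/21 = 0.0952.

0.0952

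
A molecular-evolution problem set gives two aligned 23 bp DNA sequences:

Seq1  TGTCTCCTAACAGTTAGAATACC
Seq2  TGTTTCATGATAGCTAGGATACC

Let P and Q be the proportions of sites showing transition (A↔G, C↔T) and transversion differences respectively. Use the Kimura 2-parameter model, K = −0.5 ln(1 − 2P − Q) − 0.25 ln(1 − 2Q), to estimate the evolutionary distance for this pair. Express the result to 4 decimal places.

0.3480

Mismatches occur at site 4 (C/T, transition), site 7 (C/A, transversion), site 9 (A/G, transition), site 11 (C/T, transition), site 14 (T/C, transition), site 18 (A/G, transition).
Of the 6 differences, 5 transitions and 1 transversion over 23 sites: P = 5/23 = 0.217391, Q = 1/23 = 0.043478.
d = −0.5·ln(0.521740) − 0.25·ln(0.913044) = −0.5·(-0.650586) − 0.25·(-0.090971) = 0.3480.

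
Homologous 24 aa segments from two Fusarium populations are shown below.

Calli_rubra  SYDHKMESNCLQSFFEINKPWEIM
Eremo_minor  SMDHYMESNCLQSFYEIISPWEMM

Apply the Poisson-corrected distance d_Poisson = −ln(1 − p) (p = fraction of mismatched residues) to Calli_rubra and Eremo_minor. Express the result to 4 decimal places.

Differing sites — 2:Y/M; 5:K/Y; 15:F/Y; 18:N/I; 19:K/S; 23:I/M.
p = 6/24 = 0.250000.
d = −ln(1 − 0.250000) = −ln(0.750000) = 0.2877.

0.2877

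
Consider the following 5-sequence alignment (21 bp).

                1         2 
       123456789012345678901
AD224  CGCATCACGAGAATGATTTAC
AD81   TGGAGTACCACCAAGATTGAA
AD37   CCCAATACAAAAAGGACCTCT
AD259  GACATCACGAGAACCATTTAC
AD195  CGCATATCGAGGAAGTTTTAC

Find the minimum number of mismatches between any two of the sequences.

4

Pairwise Hamming distances:
  AD224 vs AD81: 10
  AD224 vs AD37: 10
  AD224 vs AD259: 4
  AD224 vs AD195: 5
  AD81 vs AD37: 13
  AD81 vs AD259: 12
  AD81 vs AD195: 11
  AD37 vs AD259: 12
  AD37 vs AD195: 13
  AD259 vs AD195: 8
The smallest is 4, between AD224 and AD259.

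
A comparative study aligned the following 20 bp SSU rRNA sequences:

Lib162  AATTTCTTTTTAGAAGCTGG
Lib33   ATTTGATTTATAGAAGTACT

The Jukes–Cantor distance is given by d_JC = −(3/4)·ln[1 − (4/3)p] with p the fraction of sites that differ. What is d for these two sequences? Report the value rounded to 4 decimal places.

0.5716

Differing sites — 2:A/T; 5:T/G; 6:C/A; 10:T/A; 17:C/T; 18:T/A; 19:G/C; 20:G/T.
p = 8/20 = 0.400000.
d = −0.75 · ln(1 − (4/3)·0.400000) = −0.75 · ln(0.466667) = −0.75 · (-0.762139) = 0.5716.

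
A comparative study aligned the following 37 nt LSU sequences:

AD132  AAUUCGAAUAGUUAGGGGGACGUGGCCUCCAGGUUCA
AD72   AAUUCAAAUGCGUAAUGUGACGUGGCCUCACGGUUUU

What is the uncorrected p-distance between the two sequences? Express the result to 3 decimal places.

0.297

The sequences differ at positions 6 (G/A), 10 (A/G), 11 (G/C), 12 (U/G), 15 (G/A), 16 (G/U), 18 (G/U), 30 (C/A), 31 (A/C), 36 (C/U), 37 (A/U).
There are 11 differences over 37 sites, so p = 11/37 = 0.297.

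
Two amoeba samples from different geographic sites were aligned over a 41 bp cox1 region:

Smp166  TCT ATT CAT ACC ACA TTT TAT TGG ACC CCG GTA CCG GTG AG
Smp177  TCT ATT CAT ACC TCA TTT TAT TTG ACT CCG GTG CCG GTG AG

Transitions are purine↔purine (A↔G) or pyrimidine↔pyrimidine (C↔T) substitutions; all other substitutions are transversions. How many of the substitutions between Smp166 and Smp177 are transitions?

2

Mismatches occur at site 13 (A↔T, transversion), site 23 (G↔T, transversion), site 27 (C↔T, transition), site 33 (A↔G, transition).
Of the 4 differences, 2 transitions and 2 transversions, so the answer is 2.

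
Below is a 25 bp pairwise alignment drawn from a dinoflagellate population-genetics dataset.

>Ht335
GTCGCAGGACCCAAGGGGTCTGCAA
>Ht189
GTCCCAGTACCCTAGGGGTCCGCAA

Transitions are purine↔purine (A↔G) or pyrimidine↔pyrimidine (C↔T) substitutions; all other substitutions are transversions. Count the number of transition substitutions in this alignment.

Mismatches occur at site 4 (G↔C, transversion), site 8 (G↔T, transversion), site 13 (A↔T, transversion), site 21 (T↔C, transition).
Of the 4 differences, 1 transition and 3 transversions, so the answer is 1.

1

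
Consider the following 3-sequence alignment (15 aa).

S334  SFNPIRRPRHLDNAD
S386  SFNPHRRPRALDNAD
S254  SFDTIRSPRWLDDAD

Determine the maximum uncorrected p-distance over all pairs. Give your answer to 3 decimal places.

0.400

Pairwise Hamming distances:
  S334 vs S386: 2
  S334 vs S254: 5
  S386 vs S254: 6
The largest is 6 mismatches, between S386 and S254; p = 6/15 = 0.400.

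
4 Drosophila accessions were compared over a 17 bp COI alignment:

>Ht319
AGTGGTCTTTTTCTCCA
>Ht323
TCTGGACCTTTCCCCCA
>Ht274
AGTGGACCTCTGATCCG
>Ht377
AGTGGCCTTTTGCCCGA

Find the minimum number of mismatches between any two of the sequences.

4

Pairwise Hamming distances:
  Ht319 vs Ht323: 6
  Ht319 vs Ht274: 6
  Ht319 vs Ht377: 4
  Ht323 vs Ht274: 7
  Ht323 vs Ht377: 6
  Ht274 vs Ht377: 7
The smallest is 4, between Ht319 and Ht377.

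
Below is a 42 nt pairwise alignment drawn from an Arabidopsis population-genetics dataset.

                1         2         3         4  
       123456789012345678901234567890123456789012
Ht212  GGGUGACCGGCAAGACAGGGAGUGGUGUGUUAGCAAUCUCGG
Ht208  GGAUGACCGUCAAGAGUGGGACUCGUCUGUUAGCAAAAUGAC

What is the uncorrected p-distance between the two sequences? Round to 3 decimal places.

0.286

Differing sites — 3:G/A; 10:G/U; 16:C/G; 17:A/U; 22:G/C; 24:G/C; 27:G/C; 37:U/A; 38:C/A; 40:C/G; 41:G/A; 42:G/C.
There are 12 differences over 42 sites, so p = 12/42 = 0.286.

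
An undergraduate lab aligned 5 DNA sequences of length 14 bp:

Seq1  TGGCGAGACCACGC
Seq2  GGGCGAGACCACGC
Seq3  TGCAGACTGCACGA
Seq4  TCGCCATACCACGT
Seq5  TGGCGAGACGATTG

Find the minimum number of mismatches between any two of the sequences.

Pairwise Hamming distances:
  Seq1 vs Seq2: 1
  Seq1 vs Seq3: 6
  Seq1 vs Seq4: 4
  Seq1 vs Seq5: 4
  Seq2 vs Seq3: 7
  Seq2 vs Seq4: 5
  Seq2 vs Seq5: 5
  Seq3 vs Seq4: 8
  Seq3 vs Seq5: 9
  Seq4 vs Seq5: 7
The smallest is 1, between Seq1 and Seq2.

1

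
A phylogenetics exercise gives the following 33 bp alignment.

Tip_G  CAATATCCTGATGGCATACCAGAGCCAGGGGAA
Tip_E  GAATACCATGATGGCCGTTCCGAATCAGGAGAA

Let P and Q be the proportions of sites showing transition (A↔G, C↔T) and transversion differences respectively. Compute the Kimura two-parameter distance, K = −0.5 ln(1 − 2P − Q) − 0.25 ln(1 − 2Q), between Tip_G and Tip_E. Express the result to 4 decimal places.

The sequences differ at positions 1 (C/G, transversion), 6 (T/C, transition), 8 (C/A, transversion), 16 (A/C, transversion), 17 (T/G, transversion), 18 (A/T, transversion), 19 (C/T, transition), 21 (A/C, transversion), 24 (G/A, transition), 25 (C/T, transition), 30 (G/A, transition).
Of the 11 differences, 5 transitions and 6 transversions over 33 sites: P = 5/33 = 0.151515, Q = 6/33 = 0.181818.
d = −0.5·ln(0.515152) − 0.25·ln(0.636364) = −0.5·(-0.663293) − 0.25·(-0.451985) = 0.4446.

0.4446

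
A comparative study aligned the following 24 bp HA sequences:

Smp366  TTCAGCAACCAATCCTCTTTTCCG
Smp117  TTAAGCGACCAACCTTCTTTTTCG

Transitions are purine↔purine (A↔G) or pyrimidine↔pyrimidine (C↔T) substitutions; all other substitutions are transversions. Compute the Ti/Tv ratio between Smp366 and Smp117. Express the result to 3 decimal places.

The sequences differ at positions 3 (C/A, transversion), 7 (A/G, transition), 13 (T/C, transition), 15 (C/T, transition), 22 (C/T, transition).
Of the 5 differences, 4 transitions and 1 transversion, so Ti/Tv = 4/1 = 4.000.

4.000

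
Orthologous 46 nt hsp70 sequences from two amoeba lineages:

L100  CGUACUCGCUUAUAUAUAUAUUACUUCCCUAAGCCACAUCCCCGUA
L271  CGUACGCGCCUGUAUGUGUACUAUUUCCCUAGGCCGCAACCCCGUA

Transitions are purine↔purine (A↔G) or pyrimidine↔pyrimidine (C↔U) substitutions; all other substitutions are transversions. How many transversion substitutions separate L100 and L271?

Differing sites — 6:U/G (Tv); 10:U/C (Ti); 12:A/G (Ti); 16:A/G (Ti); 18:A/G (Ti); 21:U/C (Ti); 24:C/U (Ti); 32:A/G (Ti); 36:A/G (Ti); 39:U/A (Tv).
Of the 10 differences, 8 transitions and 2 transversions, so the answer is 2.

2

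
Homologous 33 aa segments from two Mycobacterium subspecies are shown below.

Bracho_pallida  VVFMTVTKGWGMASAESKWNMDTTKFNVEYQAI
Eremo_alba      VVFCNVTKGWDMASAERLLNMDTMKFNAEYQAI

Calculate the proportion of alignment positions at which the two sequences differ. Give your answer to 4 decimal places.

0.2424

The sequences differ at positions 4 (M/C), 5 (T/N), 11 (G/D), 17 (S/R), 18 (K/L), 19 (W/L), 24 (T/M), 28 (V/A).
There are 8 differences over 33 sites, so p = 8/33 = 0.2424.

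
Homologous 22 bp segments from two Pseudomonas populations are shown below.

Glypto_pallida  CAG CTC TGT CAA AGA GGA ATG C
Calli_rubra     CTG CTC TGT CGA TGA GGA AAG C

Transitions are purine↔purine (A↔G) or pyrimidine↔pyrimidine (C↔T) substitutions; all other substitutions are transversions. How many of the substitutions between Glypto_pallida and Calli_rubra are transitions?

1

Mismatches occur at site 2 (A↔T, transversion), site 11 (A↔G, transition), site 13 (A↔T, transversion), site 20 (T↔A, transversion).
Of the 4 differences, 1 transition and 3 transversions, so the answer is 1.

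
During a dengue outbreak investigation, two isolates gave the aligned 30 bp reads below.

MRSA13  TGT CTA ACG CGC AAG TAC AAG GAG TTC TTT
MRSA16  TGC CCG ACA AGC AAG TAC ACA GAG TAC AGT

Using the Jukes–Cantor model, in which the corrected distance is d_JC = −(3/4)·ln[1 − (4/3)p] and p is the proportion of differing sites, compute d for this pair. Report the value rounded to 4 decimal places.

Differing sites — 3:T/C; 5:T/C; 6:A/G; 9:G/A; 10:C/A; 20:A/C; 21:G/A; 26:T/A; 28:T/A; 29:T/G.
p = 10/30 = 0.333333.
d = −0.75 · ln(1 − (4/3)·0.333333) = −0.75 · ln(0.555556) = −0.75 · (-0.587786) = 0.4408.

0.4408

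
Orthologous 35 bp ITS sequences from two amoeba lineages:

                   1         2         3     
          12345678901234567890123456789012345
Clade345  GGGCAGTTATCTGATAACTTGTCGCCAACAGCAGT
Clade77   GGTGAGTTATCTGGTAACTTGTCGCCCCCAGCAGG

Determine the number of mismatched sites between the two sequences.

6

The sequences differ at positions 3 (G/T), 4 (C/G), 14 (A/G), 27 (A/C), 28 (A/C), 35 (T/G).
That gives 6 mismatches out of 35 aligned sites, so the Hamming distance is 6.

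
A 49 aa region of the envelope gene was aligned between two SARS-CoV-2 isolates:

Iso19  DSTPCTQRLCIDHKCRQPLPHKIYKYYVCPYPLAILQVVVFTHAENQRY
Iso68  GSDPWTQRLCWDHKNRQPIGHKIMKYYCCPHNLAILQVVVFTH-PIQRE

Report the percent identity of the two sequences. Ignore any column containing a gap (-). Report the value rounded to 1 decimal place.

Excluding the 1 gap column leaves 48 comparable sites.
The sequences differ at positions 1 (D/G), 3 (T/D), 5 (C/W), 11 (I/W), 15 (C/N), 19 (L/I), 20 (P/G), 24 (Y/M), 28 (V/C), 31 (Y/H), 32 (P/N), 45 (E/P), 46 (N/I), 49 (Y/E).
34 of the 48 comparable sites match, so the percent identity is 34/48 × 100 = 70.8%.

70.8%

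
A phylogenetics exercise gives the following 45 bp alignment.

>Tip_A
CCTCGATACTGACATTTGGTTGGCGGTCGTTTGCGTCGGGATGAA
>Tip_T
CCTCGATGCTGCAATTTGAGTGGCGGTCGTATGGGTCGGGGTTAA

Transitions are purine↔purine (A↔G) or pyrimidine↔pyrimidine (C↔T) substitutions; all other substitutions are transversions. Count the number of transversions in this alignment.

6

Mismatches occur at site 8 (A↔G, transition), site 12 (A↔C, transversion), site 13 (C↔A, transversion), site 19 (G↔A, transition), site 20 (T↔G, transversion), site 31 (T↔A, transversion), site 34 (C↔G, transversion), site 41 (A↔G, transition), site 43 (G↔T, transversion).
Of the 9 differences, 3 transitions and 6 transversions, so the answer is 6.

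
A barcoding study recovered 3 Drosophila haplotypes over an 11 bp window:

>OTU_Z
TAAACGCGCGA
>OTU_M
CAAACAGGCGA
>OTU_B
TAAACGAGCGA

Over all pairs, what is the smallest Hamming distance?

Pairwise Hamming distances:
  OTU_Z vs OTU_M: 3
  OTU_Z vs OTU_B: 1
  OTU_M vs OTU_B: 3
The smallest is 1, between OTU_Z and OTU_B.

1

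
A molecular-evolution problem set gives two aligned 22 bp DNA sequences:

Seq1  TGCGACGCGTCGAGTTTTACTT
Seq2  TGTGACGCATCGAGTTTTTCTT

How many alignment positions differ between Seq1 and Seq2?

3

Mismatches occur at site 3 (C→T), site 9 (G→A), site 19 (A→T).
That gives 3 mismatches out of 22 aligned sites, so the Hamming distance is 3.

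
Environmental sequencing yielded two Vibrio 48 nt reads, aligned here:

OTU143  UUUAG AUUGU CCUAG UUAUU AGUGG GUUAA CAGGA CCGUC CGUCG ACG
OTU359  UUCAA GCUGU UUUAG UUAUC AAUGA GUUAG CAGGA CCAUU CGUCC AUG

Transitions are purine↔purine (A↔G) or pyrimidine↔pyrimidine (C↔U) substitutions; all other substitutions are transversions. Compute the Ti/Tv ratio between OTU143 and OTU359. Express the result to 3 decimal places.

13.000

The sequences differ at positions 3 (U/C, transition), 5 (G/A, transition), 6 (A/G, transition), 7 (U/C, transition), 11 (C/U, transition), 12 (C/U, transition), 20 (U/C, transition), 22 (G/A, transition), 25 (G/A, transition), 30 (A/G, transition), 38 (G/A, transition), 40 (C/U, transition), 45 (G/C, transversion), 47 (C/U, transition).
Of the 14 differences, 13 transitions and 1 transversion, so Ti/Tv = 13/1 = 13.000.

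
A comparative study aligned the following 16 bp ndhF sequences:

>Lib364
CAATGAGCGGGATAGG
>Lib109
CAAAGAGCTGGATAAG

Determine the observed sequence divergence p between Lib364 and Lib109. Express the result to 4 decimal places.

0.1875

The sequences differ at positions 4 (T/A), 9 (G/T), 15 (G/A).
There are 3 differences over 16 sites, so p = 3/16 = 0.1875.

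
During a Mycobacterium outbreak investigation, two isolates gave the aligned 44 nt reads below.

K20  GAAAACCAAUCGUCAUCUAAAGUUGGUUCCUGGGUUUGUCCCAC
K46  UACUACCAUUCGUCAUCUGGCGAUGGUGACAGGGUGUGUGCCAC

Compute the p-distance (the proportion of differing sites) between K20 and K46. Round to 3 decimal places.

0.295

Mismatches occur at site 1 (G→U), site 3 (A→C), site 4 (A→U), site 9 (A→U), site 19 (A→G), site 20 (A→G), site 21 (A→C), site 23 (U→A), site 28 (U→G), site 29 (C→A), site 31 (U→A), site 36 (U→G), site 40 (C→G).
There are 13 differences over 44 sites, so p = 13/44 = 0.295.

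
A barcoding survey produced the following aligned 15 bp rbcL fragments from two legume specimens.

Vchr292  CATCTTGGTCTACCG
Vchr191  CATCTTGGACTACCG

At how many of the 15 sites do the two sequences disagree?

1

The sequences differ at position 9 (T/A).
That gives 1 mismatch out of 15 aligned sites, so the Hamming distance is 1.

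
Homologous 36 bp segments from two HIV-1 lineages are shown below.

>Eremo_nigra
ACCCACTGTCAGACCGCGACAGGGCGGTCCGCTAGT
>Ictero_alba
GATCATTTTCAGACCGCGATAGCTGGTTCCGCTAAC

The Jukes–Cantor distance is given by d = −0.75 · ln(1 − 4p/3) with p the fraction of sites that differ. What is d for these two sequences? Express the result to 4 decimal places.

0.4408

Mismatches occur at site 1 (A→G), site 2 (C→A), site 3 (C→T), site 6 (C→T), site 8 (G→T), site 20 (C→T), site 23 (G→C), site 24 (G→T), site 25 (C→G), site 27 (G→T), site 35 (G→A), site 36 (T→C).
p = 12/36 = 0.333333.
d = −0.75 · ln(1 − (4/3)·0.333333) = −0.75 · ln(0.555556) = −0.75 · (-0.587786) = 0.4408.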